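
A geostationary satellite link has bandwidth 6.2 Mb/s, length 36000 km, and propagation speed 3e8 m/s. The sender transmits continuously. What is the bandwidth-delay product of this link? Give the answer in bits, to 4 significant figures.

Propagation delay = 36000000 / 300000000 = 0.12 s.
BDP = R × t_prop = 6200000 × 0.12 = 744000 bits.

744000 bits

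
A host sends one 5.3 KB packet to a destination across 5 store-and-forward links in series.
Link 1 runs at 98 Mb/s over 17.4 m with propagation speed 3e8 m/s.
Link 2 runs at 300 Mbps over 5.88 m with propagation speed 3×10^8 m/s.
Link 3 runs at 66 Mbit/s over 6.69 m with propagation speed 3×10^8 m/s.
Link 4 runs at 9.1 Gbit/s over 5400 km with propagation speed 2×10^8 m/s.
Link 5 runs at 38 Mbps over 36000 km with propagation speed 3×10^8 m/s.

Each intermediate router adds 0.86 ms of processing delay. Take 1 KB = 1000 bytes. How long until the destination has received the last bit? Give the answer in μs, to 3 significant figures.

153000 μs

L = 42400 bits.
Transmission delays (L/R per hop): 432.653, 141.333, 642.424, 4.65934, 1115.79 μs; sum = 2336.86 μs.
Propagation delays (d/s per hop): 0.058, 0.0196, 0.0223, 27000, 120000 μs; sum = 147000 μs.
Processing at 4 router(s): 4 × 0.86 ms = 3440 μs.
End-to-end = 153000 μs.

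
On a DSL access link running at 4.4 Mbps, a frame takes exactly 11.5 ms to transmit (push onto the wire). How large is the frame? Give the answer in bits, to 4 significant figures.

L = R × t_tx = 4400000 b/s × 0.0115 s = 50600 bits.

50600 bits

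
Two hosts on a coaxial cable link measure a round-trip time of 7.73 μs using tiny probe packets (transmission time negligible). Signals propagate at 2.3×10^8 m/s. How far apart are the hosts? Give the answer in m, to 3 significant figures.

889 m

One-way propagation = RTT/2 = 3.865 μs.
d = s × t = 2.3e+08 × 3.865e-06 = 889 m.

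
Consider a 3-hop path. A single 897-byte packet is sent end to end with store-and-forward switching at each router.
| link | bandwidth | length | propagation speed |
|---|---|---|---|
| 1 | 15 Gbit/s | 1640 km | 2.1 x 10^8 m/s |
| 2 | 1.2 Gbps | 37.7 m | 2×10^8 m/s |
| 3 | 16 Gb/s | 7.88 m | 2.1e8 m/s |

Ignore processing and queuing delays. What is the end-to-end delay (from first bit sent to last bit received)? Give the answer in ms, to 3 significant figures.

L = 897 × 8 = 7176 bits.
Transmission delays (L/R per hop): 0.0004784, 0.00598, 0.0004485 ms; sum = 0.0069069 ms.
Propagation delays (d/s per hop): 7.80952, 0.0001885, 3.75238e-05 ms; sum = 7.80975 ms.
End-to-end = 7.82 ms.

7.82 ms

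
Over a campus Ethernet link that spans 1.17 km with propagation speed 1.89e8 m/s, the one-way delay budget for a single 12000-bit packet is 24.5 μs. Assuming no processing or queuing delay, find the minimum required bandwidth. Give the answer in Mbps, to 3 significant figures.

655 Mbps

Propagation delay = 1170 / 189000000 = 6.19048 μs.
Transmission budget = 24.5 − 6.19048 = 18.3095 μs.
R ≥ L / t_tx = 12000 bits / 1.83095e-05 s = 655 Mbps.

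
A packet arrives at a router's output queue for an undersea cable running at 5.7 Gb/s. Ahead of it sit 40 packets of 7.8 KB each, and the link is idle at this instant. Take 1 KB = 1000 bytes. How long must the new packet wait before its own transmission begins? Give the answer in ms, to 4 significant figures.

0.4379 ms

Each queued packet: L/R = 62400/5700000000 = 0.0109474 ms.
40 queued → 0.437895 ms.
Queuing delay = 0.4379 ms.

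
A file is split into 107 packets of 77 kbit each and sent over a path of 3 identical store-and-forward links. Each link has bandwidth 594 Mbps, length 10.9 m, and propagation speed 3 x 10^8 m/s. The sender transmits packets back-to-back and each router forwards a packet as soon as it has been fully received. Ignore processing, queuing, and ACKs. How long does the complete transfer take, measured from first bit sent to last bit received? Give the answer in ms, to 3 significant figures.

14.1 ms

Per-hop transmission t_tx = L/R = 77000/594000000 = 0.12963 ms.
Per-hop propagation t_prop = 10.9/300000000 = 3.63333e-05 ms.
Pipeline fill: first packet needs 3·t_tx to clear all hops; remaining 106 packets each add one t_tx.
Total = (3+107-1)·t_tx + 3·t_prop = 109·0.12963 + 3·3.63333e-05 = 14.1 ms.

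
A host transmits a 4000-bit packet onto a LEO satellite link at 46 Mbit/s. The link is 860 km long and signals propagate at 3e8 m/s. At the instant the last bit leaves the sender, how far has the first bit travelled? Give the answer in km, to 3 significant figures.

26.1 km

t_tx = L/R = 4000/46000000 = 8.69565e-05 s.
Distance = s × t_tx = 300000000 × 8.69565e-05 = 26.1 km.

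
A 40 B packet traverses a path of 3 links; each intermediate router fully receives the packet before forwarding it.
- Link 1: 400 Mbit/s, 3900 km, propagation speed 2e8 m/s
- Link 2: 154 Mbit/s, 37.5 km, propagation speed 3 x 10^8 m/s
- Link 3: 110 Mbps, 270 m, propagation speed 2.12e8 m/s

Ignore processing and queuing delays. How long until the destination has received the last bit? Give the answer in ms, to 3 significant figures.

19.6 ms

L = 40 × 8 = 320 bits.
Transmission delays (L/R per hop): 0.0008, 0.00207792, 0.00290909 ms; sum = 0.00578701 ms.
Propagation delays (d/s per hop): 19.5, 0.125, 0.00127358 ms; sum = 19.6263 ms.
End-to-end = 19.6 ms.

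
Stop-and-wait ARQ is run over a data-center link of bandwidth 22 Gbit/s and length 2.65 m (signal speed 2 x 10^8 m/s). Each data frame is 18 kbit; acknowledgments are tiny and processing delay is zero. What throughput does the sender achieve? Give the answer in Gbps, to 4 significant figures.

21.31 Gbps

t_tx = L/R = 18000/22000000000 = 8.18182e-07 s.
t_prop = 2.65/200000000 = 1.325e-08 s; RTT = 2.65e-08 s.
Cycle = t_tx + RTT = 8.44682e-07 s.
Throughput = L / cycle = 18000 / 8.44682e-07 = 21.31 Gbps.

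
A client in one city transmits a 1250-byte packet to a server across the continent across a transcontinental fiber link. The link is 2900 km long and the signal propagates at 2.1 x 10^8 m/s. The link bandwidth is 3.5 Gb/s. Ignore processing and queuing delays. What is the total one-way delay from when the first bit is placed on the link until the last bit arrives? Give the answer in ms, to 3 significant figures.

13.8 ms

L = 1250 × 8 = 10000 bits.
Transmission delay = L/R = 10000 / 3500000000 = 0.00285714 ms.
Propagation delay = d/s = 2900000 m / 210000000 m/s = 13.8095 ms.
Total = 13.8 ms.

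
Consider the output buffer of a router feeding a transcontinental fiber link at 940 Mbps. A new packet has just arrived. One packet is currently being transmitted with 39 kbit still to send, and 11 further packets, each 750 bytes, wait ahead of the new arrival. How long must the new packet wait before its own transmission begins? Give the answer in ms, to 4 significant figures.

Each queued packet: L/R = 6000/940000000 = 0.00638298 ms.
11 queued → 0.0702128 ms.
Plus remaining 39000 bits of current packet: 0.0414894 ms.
Queuing delay = 0.1117 ms.

0.1117 ms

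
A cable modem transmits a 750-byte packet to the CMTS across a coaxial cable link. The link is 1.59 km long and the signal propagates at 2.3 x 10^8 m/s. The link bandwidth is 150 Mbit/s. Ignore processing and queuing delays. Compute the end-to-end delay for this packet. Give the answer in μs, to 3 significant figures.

L = 750 × 8 = 6000 bits.
Transmission delay = L/R = 6000 / 150000000 = 40 μs.
Propagation delay = d/s = 1590 m / 2.3e+08 m/s = 6.91304 μs.
Total = 46.9 μs.

46.9 μs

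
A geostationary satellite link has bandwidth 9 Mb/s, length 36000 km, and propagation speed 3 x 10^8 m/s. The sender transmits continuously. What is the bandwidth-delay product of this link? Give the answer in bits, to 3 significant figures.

Propagation delay = 36000000 / 300000000 = 0.12 s.
BDP = R × t_prop = 9000000 × 0.12 = 1080000 bits.

1080000 bits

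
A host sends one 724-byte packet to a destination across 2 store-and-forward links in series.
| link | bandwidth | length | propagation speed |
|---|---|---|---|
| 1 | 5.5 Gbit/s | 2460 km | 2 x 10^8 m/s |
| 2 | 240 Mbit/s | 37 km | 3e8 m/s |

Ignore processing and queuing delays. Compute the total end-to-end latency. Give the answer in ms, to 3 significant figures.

12.4 ms

L = 724 × 8 = 5792 bits.
Transmission delays (L/R per hop): 0.00105309, 0.0241333 ms; sum = 0.0251864 ms.
Propagation delays (d/s per hop): 12.3, 0.123333 ms; sum = 12.4233 ms.
End-to-end = 12.4 ms.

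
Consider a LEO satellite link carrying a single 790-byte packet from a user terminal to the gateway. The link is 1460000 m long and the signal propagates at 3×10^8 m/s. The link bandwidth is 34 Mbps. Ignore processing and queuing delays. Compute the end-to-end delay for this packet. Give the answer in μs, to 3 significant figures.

L = 790 × 8 = 6320 bits.
Transmission delay = L/R = 6320 / 34000000 = 185.882 μs.
Propagation delay = d/s = 1460000 m / 300000000 m/s = 4866.67 μs.
Total = 5050 μs.

5050 μs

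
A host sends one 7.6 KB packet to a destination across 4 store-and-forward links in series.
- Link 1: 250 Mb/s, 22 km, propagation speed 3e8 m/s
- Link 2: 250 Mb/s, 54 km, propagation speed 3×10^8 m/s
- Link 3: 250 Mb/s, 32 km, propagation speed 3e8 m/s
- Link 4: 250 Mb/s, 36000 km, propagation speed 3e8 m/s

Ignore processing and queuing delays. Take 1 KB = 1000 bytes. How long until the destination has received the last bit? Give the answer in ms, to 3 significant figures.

121 ms

L = 60800 bits.
Transmission delay per hop = L/R = 60800/250000000 = 0.2432 ms; 4 hops → 0.9728 ms.
Propagation delays (d/s per hop): 0.0733333, 0.18, 0.106667, 120 ms; sum = 120.36 ms.
End-to-end = 121 ms.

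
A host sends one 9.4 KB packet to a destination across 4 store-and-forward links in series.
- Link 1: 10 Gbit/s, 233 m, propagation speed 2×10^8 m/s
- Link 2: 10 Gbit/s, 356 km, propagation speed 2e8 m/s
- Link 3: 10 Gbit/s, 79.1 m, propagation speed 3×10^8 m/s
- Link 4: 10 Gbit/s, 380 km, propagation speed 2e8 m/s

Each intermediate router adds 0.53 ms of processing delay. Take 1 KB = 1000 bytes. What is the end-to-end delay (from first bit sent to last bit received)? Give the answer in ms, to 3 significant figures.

L = 75200 bits.
Transmission delay per hop = L/R = 75200/10000000000 = 0.00752 ms; 4 hops → 0.03008 ms.
Propagation delays (d/s per hop): 0.001165, 1.78, 0.000263667, 1.9 ms; sum = 3.68143 ms.
Processing at 3 router(s): 3 × 0.53 ms = 1.59 ms.
End-to-end = 5.30 ms.

5.30 ms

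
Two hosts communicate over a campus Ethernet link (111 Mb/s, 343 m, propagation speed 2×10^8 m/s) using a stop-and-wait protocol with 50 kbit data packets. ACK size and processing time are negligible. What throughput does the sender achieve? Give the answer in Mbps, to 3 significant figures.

t_tx = L/R = 50000/111000000 = 0.00045045 s.
t_prop = 343/200000000 = 1.715e-06 s; RTT = 3.43e-06 s.
Cycle = t_tx + RTT = 0.00045388 s.
Throughput = L / cycle = 50000 / 0.00045388 = 110 Mbps.

110 Mbps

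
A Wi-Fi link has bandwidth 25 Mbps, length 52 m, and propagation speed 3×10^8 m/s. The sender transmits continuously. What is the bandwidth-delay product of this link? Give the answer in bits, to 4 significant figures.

4.333 bits

Propagation delay = 52 / 300000000 = 1.73333e-07 s.
BDP = R × t_prop = 25000000 × 1.73333e-07 = 4.33333 bits.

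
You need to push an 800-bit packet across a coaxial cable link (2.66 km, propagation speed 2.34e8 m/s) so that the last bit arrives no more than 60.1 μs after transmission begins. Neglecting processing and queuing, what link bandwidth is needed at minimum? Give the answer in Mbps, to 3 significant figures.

Propagation delay = 2660 / 234000000 = 11.3675 μs.
Transmission budget = 60.1 − 11.3675 = 48.7325 μs.
R ≥ L / t_tx = 800 bits / 4.87325e-05 s = 16.4 Mbps.

16.4 Mbps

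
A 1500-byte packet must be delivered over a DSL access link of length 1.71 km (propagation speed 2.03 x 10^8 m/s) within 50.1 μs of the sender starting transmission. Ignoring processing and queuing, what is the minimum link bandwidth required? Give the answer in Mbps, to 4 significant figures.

L = 12000 bits.
Propagation delay = 1710 / 2.03e+08 = 8.42365 μs.
Transmission budget = 50.1 − 8.42365 = 41.6764 μs.
R ≥ L / t_tx = 12000 bits / 4.16764e-05 s = 287.9 Mbps.

287.9 Mbps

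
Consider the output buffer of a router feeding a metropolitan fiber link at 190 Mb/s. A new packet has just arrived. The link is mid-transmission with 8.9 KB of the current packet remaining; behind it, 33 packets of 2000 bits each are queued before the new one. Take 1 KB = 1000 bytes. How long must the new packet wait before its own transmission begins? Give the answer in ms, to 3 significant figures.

Each queued packet: L/R = 2000/190000000 = 0.0105263 ms.
33 queued → 0.347368 ms.
Plus remaining 71200 bits of current packet: 0.374737 ms.
Queuing delay = 0.722 ms.

0.722 ms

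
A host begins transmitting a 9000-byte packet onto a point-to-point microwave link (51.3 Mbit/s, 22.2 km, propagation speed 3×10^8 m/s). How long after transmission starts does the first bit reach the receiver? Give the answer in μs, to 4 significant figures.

First bit experiences only propagation delay: d/s = 22200/300000000 = 74.00 μs.

74.00 μs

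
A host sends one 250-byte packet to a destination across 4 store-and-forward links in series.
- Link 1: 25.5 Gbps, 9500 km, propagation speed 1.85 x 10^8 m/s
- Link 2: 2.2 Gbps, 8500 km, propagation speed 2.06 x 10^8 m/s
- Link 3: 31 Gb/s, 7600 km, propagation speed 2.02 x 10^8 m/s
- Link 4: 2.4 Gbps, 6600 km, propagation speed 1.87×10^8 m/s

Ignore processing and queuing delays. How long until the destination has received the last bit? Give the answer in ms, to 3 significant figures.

166 ms

L = 250 × 8 = 2000 bits.
Transmission delays (L/R per hop): 7.84314e-05, 0.000909091, 6.45161e-05, 0.000833333 ms; sum = 0.00188537 ms.
Propagation delays (d/s per hop): 51.3514, 41.2621, 37.6238, 35.2941 ms; sum = 165.531 ms.
End-to-end = 166 ms.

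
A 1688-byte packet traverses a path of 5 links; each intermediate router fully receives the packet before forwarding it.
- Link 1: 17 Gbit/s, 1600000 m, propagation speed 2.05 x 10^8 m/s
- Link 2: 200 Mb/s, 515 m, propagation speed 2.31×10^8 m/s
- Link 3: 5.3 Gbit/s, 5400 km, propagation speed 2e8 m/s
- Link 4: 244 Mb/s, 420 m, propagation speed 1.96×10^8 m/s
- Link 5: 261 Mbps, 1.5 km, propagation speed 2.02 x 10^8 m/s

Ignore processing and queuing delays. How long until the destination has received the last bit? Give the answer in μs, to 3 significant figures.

35000 μs

L = 1688 × 8 = 13504 bits.
Transmission delays (L/R per hop): 0.794353, 67.52, 2.54792, 55.3443, 51.7395 μs; sum = 177.946 μs.
Propagation delays (d/s per hop): 7804.88, 2.22944, 27000, 2.14286, 7.42574 μs; sum = 34816.7 μs.
End-to-end = 35000 μs.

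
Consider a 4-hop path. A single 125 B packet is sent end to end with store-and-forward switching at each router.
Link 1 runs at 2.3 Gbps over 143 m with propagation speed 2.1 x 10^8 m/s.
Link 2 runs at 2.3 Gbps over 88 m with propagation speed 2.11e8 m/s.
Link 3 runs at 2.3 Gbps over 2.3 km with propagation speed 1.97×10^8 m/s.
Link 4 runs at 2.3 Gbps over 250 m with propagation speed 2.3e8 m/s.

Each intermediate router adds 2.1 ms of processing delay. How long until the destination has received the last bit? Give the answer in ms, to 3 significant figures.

L = 125 × 8 = 1000 bits.
Transmission delay per hop = L/R = 1000/2300000000 = 0.000434783 ms; 4 hops → 0.00173913 ms.
Propagation delays (d/s per hop): 0.000680952, 0.000417062, 0.0116751, 0.00108696 ms; sum = 0.0138601 ms.
Processing at 3 router(s): 3 × 2.1 ms = 6.3 ms.
End-to-end = 6.32 ms.

6.32 ms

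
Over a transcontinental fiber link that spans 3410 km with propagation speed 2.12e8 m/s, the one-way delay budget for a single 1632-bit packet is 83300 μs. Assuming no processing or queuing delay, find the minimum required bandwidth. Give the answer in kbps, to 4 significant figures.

Propagation delay = 3410000 / 212000000 = 16084.9 μs.
Transmission budget = 83300 − 16084.9 = 67215.1 μs.
R ≥ L / t_tx = 1632 bits / 0.0672151 s = 24.28 kbps.

24.28 kbps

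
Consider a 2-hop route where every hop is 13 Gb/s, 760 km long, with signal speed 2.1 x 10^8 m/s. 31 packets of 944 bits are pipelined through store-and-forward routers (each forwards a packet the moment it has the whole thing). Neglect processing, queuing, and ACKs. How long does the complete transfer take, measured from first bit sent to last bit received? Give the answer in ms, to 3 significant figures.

Per-hop transmission t_tx = L/R = 944/13000000000 = 7.26154e-05 ms.
Per-hop propagation t_prop = 760000/210000000 = 3.61905 ms.
Pipeline fill: first packet needs 2·t_tx to clear all hops; remaining 30 packets each add one t_tx.
Total = (2+31-1)·t_tx + 2·t_prop = 32·7.26154e-05 + 2·3.61905 = 7.24 ms.

7.24 ms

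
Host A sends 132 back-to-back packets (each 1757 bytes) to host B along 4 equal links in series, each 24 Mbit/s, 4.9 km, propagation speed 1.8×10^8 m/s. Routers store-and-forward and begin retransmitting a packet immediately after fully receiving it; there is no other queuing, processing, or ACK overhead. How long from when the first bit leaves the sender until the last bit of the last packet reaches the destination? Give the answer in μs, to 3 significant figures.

Per-hop transmission t_tx = L/R = 14056/24000000 = 585.667 μs.
Per-hop propagation t_prop = 4900/180000000 = 27.2222 μs.
Pipeline fill: first packet needs 4·t_tx to clear all hops; remaining 131 packets each add one t_tx.
Total = (4+132-1)·t_tx + 4·t_prop = 135·585.667 + 4·27.2222 = 79200 μs.

79200 μs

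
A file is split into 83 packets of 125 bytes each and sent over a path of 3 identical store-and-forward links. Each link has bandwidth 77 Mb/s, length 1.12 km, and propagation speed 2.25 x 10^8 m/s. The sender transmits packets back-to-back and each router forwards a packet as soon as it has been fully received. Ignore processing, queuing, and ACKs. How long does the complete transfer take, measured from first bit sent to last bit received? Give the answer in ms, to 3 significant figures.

1.12 ms

Per-hop transmission t_tx = L/R = 1000/77000000 = 0.012987 ms.
Per-hop propagation t_prop = 1120/225000000 = 0.00497778 ms.
Pipeline fill: first packet needs 3·t_tx to clear all hops; remaining 82 packets each add one t_tx.
Total = (3+83-1)·t_tx + 3·t_prop = 85·0.012987 + 3·0.00497778 = 1.12 ms.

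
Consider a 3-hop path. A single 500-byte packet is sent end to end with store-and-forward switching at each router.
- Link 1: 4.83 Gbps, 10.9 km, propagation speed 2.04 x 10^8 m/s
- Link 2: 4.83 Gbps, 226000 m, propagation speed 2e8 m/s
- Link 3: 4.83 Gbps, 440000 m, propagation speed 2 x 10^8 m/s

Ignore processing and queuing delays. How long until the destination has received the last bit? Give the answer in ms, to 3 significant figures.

L = 500 × 8 = 4000 bits.
Transmission delay per hop = L/R = 4000/4830000000 = 0.000828157 ms; 3 hops → 0.00248447 ms.
Propagation delays (d/s per hop): 0.0534314, 1.13, 2.2 ms; sum = 3.38343 ms.
End-to-end = 3.39 ms.

3.39 ms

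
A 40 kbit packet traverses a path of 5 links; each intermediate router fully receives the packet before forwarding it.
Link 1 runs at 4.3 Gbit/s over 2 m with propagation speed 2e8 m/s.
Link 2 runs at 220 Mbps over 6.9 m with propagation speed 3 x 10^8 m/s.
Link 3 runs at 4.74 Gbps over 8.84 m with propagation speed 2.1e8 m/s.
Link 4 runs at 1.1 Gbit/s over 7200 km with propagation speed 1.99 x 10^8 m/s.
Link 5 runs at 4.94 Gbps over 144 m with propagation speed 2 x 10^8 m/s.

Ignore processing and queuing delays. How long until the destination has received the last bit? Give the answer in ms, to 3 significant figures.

36.4 ms

L = 40000 bits.
Transmission delays (L/R per hop): 0.00930233, 0.181818, 0.00843882, 0.0363636, 0.00809717 ms; sum = 0.24402 ms.
Propagation delays (d/s per hop): 1e-05, 2.3e-05, 4.20952e-05, 36.1809, 0.00072 ms; sum = 36.1817 ms.
End-to-end = 36.4 ms.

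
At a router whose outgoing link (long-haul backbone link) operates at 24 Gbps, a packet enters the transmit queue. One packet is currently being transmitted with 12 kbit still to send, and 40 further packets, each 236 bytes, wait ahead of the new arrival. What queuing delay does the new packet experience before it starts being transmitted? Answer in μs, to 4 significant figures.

3.647 μs

Each queued packet: L/R = 1888/24000000000 = 0.0786667 μs.
40 queued → 3.14667 μs.
Plus remaining 12000 bits of current packet: 0.5 μs.
Queuing delay = 3.647 μs.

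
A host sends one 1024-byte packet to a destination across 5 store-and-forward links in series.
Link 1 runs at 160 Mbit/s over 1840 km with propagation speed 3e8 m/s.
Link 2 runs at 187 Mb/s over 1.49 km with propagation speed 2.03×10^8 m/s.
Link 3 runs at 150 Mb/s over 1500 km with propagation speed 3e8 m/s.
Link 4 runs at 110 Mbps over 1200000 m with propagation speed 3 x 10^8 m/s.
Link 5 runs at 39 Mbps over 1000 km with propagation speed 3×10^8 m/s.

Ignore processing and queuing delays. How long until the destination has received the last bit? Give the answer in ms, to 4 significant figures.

L = 1024 × 8 = 8192 bits.
Transmission delays (L/R per hop): 0.0512, 0.0438075, 0.0546133, 0.0744727, 0.210051 ms; sum = 0.434145 ms.
Propagation delays (d/s per hop): 6.13333, 0.0073399, 5, 4, 3.33333 ms; sum = 18.474 ms.
End-to-end = 18.91 ms.

18.91 ms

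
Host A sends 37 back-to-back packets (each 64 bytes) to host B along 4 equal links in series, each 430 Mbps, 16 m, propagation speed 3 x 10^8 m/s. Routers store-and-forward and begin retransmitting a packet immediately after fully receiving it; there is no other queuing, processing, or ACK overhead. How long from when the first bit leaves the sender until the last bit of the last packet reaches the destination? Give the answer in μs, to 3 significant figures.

Per-hop transmission t_tx = L/R = 512/430000000 = 1.1907 μs.
Per-hop propagation t_prop = 16/300000000 = 0.0533333 μs.
Pipeline fill: first packet needs 4·t_tx to clear all hops; remaining 36 packets each add one t_tx.
Total = (4+37-1)·t_tx + 4·t_prop = 40·1.1907 + 4·0.0533333 = 47.8 μs.

47.8 μs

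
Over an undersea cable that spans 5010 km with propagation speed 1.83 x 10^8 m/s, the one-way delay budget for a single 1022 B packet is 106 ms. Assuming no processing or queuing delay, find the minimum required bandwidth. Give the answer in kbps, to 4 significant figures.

L = 8176 bits.
Propagation delay = 5010000 / 183000000 = 27.377 ms.
Transmission budget = 106 − 27.377 = 78.623 ms.
R ≥ L / t_tx = 8176 bits / 0.078623 s = 104.0 kbps.

104.0 kbps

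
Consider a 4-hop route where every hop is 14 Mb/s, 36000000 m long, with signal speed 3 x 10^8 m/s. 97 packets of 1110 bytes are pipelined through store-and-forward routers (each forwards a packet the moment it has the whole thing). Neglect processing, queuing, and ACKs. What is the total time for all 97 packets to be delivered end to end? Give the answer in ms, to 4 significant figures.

Per-hop transmission t_tx = L/R = 8880/14000000 = 0.634286 ms.
Per-hop propagation t_prop = 36000000/300000000 = 120 ms.
Pipeline fill: first packet needs 4·t_tx to clear all hops; remaining 96 packets each add one t_tx.
Total = (4+97-1)·t_tx + 4·t_prop = 100·0.634286 + 4·120 = 543.4 ms.

543.4 ms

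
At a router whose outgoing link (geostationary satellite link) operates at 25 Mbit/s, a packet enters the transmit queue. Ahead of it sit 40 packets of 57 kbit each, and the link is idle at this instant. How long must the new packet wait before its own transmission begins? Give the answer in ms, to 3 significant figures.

91.2 ms

Each queued packet: L/R = 57000/25000000 = 2.28 ms.
40 queued → 91.2 ms.
Queuing delay = 91.2 ms.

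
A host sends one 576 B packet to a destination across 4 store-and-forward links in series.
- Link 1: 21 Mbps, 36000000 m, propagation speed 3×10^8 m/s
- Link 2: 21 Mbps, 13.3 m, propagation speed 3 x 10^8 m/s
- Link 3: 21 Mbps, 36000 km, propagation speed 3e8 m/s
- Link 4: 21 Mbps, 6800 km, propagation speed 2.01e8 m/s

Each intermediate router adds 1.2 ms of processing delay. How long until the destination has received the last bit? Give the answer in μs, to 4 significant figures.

L = 576 × 8 = 4608 bits.
Transmission delay per hop = L/R = 4608/21000000 = 219.429 μs; 4 hops → 877.714 μs.
Propagation delays (d/s per hop): 120000, 0.0443333, 120000, 33830.8 μs; sum = 273831 μs.
Processing at 3 router(s): 3 × 1.2 ms = 3600 μs.
End-to-end = 278300 μs.

278300 μs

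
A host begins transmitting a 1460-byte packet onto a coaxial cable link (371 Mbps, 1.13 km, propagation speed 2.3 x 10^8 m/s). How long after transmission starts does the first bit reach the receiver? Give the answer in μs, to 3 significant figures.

4.91 μs

First bit experiences only propagation delay: d/s = 1130/2.3e+08 = 4.91 μs.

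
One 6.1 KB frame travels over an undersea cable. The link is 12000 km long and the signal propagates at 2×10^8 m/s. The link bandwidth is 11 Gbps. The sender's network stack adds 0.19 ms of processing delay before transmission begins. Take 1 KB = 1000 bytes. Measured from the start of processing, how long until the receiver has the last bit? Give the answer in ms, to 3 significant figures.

L = 48800 bits.
Transmission delay = L/R = 48800 / 11000000000 = 0.00443636 ms.
Propagation delay = d/s = 12000000 m / 200000000 m/s = 60 ms.
Plus processing delay 0.19 ms = 0.19 ms.
Total = 60.2 ms.

60.2 ms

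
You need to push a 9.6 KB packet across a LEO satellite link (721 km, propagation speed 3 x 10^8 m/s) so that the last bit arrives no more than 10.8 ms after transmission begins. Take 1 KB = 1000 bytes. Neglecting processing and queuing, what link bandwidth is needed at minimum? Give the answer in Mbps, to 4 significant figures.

9.146 Mbps

L = 76800 bits.
Propagation delay = 721000 / 300000000 = 2.40333 ms.
Transmission budget = 10.8 − 2.40333 = 8.39667 ms.
R ≥ L / t_tx = 76800 bits / 0.00839667 s = 9.146 Mbps.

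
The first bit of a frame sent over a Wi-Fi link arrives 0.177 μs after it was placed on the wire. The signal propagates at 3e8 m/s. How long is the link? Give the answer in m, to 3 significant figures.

53.1 m

d = s × t_prop = 300000000 × 1.77e-07 = 53.1 m.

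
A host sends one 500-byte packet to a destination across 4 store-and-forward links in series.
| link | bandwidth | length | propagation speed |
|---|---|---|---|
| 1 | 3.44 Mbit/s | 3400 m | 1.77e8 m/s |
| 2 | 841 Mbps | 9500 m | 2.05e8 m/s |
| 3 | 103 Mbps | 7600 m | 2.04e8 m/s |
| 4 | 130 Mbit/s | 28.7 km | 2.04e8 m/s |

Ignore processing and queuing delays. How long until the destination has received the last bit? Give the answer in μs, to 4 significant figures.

1481 μs

L = 500 × 8 = 4000 bits.
Transmission delays (L/R per hop): 1162.79, 4.75624, 38.835, 30.7692 μs; sum = 1237.15 μs.
Propagation delays (d/s per hop): 19.209, 46.3415, 37.2549, 140.686 μs; sum = 243.492 μs.
End-to-end = 1481 μs.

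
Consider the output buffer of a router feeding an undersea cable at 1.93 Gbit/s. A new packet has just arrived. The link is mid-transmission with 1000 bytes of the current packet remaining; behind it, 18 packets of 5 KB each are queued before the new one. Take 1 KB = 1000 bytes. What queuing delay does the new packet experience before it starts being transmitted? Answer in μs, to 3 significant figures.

377 μs

Each queued packet: L/R = 40000/1930000000 = 20.7254 μs.
18 queued → 373.057 μs.
Plus remaining 8000 bits of current packet: 4.14508 μs.
Queuing delay = 377 μs.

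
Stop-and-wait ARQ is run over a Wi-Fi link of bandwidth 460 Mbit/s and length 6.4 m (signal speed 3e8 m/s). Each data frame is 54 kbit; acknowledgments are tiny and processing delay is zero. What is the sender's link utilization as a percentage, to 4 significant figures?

t_tx = L/R = 54000/460000000 = 0.000117391 s.
t_prop = 6.4/300000000 = 2.13333e-08 s; RTT = 4.26667e-08 s.
Cycle = t_tx + RTT = 0.000117434 s.
Utilization = t_tx / cycle = 0.000117391/0.000117434 = 99.96 %.

99.96 %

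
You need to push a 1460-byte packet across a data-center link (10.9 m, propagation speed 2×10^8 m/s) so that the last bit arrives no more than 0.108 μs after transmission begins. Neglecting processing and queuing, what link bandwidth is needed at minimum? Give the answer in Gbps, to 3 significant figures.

L = 11680 bits.
Propagation delay = 10.9 / 200000000 = 0.0545 μs.
Transmission budget = 0.108 − 0.0545 = 0.0535 μs.
R ≥ L / t_tx = 11680 bits / 5.35e-08 s = 218 Gbps.

218 Gbps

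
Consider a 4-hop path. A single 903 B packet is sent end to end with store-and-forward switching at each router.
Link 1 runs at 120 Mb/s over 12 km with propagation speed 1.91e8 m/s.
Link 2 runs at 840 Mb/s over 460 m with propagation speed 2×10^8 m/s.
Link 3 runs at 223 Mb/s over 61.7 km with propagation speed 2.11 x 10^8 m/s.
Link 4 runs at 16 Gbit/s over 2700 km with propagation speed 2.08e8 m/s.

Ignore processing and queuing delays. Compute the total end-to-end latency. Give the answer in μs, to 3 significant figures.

L = 903 × 8 = 7224 bits.
Transmission delays (L/R per hop): 60.2, 8.6, 32.3946, 0.4515 μs; sum = 101.646 μs.
Propagation delays (d/s per hop): 62.8272, 2.3, 292.417, 12980.8 μs; sum = 13338.3 μs.
End-to-end = 13400 μs.

13400 μs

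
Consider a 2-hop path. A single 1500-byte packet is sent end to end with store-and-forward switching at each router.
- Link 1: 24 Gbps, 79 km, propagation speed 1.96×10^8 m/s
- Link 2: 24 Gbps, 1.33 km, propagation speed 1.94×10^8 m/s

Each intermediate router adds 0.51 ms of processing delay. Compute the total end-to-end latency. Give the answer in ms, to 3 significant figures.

L = 1500 × 8 = 12000 bits.
Transmission delay per hop = L/R = 12000/24000000000 = 0.0005 ms; 2 hops → 0.001 ms.
Propagation delays (d/s per hop): 0.403061, 0.00685567 ms; sum = 0.409917 ms.
Processing at 1 router(s): 1 × 0.51 ms = 0.51 ms.
End-to-end = 0.921 ms.

0.921 ms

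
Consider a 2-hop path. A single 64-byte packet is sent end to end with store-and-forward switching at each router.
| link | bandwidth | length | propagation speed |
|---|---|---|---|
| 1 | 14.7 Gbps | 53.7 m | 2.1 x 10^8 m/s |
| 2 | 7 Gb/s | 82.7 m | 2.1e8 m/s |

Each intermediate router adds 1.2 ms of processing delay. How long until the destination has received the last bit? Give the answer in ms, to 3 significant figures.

L = 64 × 8 = 512 bits.
Transmission delays (L/R per hop): 3.48299e-05, 7.31429e-05 ms; sum = 0.000107973 ms.
Propagation delays (d/s per hop): 0.000255714, 0.00039381 ms; sum = 0.000649524 ms.
Processing at 1 router(s): 1 × 1.2 ms = 1.2 ms.
End-to-end = 1.20 ms.

1.20 ms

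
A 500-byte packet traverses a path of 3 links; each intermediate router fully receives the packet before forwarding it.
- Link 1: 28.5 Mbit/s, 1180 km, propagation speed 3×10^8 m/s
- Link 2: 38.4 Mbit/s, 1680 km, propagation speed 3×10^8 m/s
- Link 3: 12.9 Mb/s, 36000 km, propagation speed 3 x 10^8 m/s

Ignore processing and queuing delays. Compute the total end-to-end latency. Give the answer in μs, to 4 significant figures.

L = 500 × 8 = 4000 bits.
Transmission delays (L/R per hop): 140.351, 104.167, 310.078 μs; sum = 554.595 μs.
Propagation delays (d/s per hop): 3933.33, 5600, 120000 μs; sum = 129533 μs.
End-to-end = 130100 μs.

130100 μs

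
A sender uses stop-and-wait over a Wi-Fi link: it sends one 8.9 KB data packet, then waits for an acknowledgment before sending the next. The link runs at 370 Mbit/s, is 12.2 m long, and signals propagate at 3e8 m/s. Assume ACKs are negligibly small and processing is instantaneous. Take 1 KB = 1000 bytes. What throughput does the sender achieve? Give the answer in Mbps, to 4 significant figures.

369.8 Mbps

t_tx = L/R = 71200/370000000 = 0.000192432 s.
t_prop = 12.2/300000000 = 4.06667e-08 s; RTT = 8.13333e-08 s.
Cycle = t_tx + RTT = 0.000192514 s.
Throughput = L / cycle = 71200 / 0.000192514 = 369.8 Mbps.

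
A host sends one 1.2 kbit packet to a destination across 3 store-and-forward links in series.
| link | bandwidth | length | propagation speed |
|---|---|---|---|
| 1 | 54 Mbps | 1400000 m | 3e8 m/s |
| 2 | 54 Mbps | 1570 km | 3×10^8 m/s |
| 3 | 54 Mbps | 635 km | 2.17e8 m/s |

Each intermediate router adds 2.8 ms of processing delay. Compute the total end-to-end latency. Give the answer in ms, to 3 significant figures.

L = 1200 bits.
Transmission delay per hop = L/R = 1200/54000000 = 0.0222222 ms; 3 hops → 0.0666667 ms.
Propagation delays (d/s per hop): 4.66667, 5.23333, 2.92627 ms; sum = 12.8263 ms.
Processing at 2 router(s): 2 × 2.8 ms = 5.6 ms.
End-to-end = 18.5 ms.

18.5 ms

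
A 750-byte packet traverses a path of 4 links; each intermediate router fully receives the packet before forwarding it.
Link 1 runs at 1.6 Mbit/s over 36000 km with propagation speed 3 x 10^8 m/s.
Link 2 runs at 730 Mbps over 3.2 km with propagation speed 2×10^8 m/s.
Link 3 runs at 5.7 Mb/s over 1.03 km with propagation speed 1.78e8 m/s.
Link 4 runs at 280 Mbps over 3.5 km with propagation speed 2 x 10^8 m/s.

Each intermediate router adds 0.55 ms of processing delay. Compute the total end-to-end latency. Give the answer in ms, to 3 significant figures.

L = 750 × 8 = 6000 bits.
Transmission delays (L/R per hop): 3.75, 0.00821918, 1.05263, 0.0214286 ms; sum = 4.83228 ms.
Propagation delays (d/s per hop): 120, 0.016, 0.00578652, 0.0175 ms; sum = 120.039 ms.
Processing at 3 router(s): 3 × 0.55 ms = 1.65 ms.
End-to-end = 127 ms.

127 ms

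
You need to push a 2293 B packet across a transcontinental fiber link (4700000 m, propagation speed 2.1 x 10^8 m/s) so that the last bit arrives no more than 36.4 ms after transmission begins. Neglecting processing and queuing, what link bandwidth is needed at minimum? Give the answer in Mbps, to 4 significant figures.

1.309 Mbps

L = 18344 bits.
Propagation delay = 4700000 / 210000000 = 22.381 ms.
Transmission budget = 36.4 − 22.381 = 14.019 ms.
R ≥ L / t_tx = 18344 bits / 0.014019 s = 1.309 Mbps.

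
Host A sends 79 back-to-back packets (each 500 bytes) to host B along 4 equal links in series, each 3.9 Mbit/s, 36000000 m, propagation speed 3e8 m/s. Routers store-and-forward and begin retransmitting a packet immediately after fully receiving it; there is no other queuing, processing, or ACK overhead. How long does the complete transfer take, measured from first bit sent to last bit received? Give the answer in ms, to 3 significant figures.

564 ms

Per-hop transmission t_tx = L/R = 4000/3900000 = 1.02564 ms.
Per-hop propagation t_prop = 36000000/300000000 = 120 ms.
Pipeline fill: first packet needs 4·t_tx to clear all hops; remaining 78 packets each add one t_tx.
Total = (4+79-1)·t_tx + 4·t_prop = 82·1.02564 + 4·120 = 564 ms.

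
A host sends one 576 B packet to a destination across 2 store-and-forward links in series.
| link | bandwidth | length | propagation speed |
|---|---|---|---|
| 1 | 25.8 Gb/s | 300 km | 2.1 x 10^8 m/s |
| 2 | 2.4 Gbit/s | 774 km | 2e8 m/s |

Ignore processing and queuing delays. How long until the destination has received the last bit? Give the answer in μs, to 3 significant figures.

L = 576 × 8 = 4608 bits.
Transmission delays (L/R per hop): 0.178605, 1.92 μs; sum = 2.0986 μs.
Propagation delays (d/s per hop): 1428.57, 3870 μs; sum = 5298.57 μs.
End-to-end = 5300 μs.

5300 μs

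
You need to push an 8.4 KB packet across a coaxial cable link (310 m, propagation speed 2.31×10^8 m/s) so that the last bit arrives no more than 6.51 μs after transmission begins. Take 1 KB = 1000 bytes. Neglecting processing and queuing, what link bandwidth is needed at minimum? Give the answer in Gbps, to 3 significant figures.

L = 67200 bits.
Propagation delay = 310 / 231000000 = 1.34199 μs.
Transmission budget = 6.51 − 1.34199 = 5.16801 μs.
R ≥ L / t_tx = 67200 bits / 5.16801e-06 s = 13.0 Gbps.

13.0 Gbps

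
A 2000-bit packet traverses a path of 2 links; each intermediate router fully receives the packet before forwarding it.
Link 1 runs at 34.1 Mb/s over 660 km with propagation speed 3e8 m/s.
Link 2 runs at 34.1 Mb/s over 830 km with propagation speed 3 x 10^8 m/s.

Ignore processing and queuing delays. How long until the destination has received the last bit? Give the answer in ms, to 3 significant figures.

Transmission delay per hop = L/R = 2000/34100000 = 0.058651 ms; 2 hops → 0.117302 ms.
Propagation delays (d/s per hop): 2.2, 2.76667 ms; sum = 4.96667 ms.
End-to-end = 5.08 ms.

5.08 ms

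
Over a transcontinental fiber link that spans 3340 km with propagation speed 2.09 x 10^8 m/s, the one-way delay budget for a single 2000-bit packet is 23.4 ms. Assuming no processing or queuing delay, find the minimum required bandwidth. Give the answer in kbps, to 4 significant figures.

Propagation delay = 3340000 / 209000000 = 15.9809 ms.
Transmission budget = 23.4 − 15.9809 = 7.41914 ms.
R ≥ L / t_tx = 2000 bits / 0.00741914 s = 269.6 kbps.

269.6 kbps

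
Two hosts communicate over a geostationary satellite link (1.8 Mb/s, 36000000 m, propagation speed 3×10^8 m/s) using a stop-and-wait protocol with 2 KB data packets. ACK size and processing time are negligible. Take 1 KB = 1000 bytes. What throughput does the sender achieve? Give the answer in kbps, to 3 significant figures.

64.3 kbps

t_tx = L/R = 16000/1800000 = 0.00888889 s.
t_prop = 36000000/300000000 = 0.12 s; RTT = 0.24 s.
Cycle = t_tx + RTT = 0.248889 s.
Throughput = L / cycle = 16000 / 0.248889 = 64.3 kbps.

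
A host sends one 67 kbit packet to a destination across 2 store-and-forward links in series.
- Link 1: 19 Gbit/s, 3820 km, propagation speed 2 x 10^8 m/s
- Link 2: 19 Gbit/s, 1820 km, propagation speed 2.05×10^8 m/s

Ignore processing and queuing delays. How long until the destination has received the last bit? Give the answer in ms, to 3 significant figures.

L = 67000 bits.
Transmission delay per hop = L/R = 67000/19000000000 = 0.00352632 ms; 2 hops → 0.00705263 ms.
Propagation delays (d/s per hop): 19.1, 8.87805 ms; sum = 27.978 ms.
End-to-end = 28.0 ms.

28.0 ms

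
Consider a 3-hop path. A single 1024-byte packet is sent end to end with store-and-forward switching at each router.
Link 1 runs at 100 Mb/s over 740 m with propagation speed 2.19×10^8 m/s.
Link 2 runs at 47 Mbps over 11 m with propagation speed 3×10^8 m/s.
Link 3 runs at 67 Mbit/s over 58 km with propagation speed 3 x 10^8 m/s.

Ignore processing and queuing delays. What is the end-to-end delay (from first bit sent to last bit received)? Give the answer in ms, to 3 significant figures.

0.575 ms

L = 1024 × 8 = 8192 bits.
Transmission delays (L/R per hop): 0.08192, 0.174298, 0.122269 ms; sum = 0.378487 ms.
Propagation delays (d/s per hop): 0.003379, 3.66667e-05, 0.193333 ms; sum = 0.196749 ms.
End-to-end = 0.575 ms.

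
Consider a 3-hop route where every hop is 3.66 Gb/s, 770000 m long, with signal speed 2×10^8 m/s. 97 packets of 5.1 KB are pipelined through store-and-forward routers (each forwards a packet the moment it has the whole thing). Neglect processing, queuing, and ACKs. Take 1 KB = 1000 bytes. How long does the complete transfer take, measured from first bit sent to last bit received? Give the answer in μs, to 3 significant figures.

12700 μs

Per-hop transmission t_tx = L/R = 40800/3660000000 = 11.1475 μs.
Per-hop propagation t_prop = 770000/200000000 = 3850 μs.
Pipeline fill: first packet needs 3·t_tx to clear all hops; remaining 96 packets each add one t_tx.
Total = (3+97-1)·t_tx + 3·t_prop = 99·11.1475 + 3·3850 = 12700 μs.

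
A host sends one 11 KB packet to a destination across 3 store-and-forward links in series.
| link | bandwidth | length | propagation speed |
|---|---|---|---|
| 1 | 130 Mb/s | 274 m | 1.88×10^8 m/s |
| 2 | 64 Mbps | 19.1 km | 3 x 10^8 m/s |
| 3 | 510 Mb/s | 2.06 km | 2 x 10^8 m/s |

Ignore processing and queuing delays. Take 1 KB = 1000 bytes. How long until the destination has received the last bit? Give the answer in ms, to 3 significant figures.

2.30 ms

L = 88000 bits.
Transmission delays (L/R per hop): 0.676923, 1.375, 0.172549 ms; sum = 2.22447 ms.
Propagation delays (d/s per hop): 0.00145745, 0.0636667, 0.0103 ms; sum = 0.0754241 ms.
End-to-end = 2.30 ms.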